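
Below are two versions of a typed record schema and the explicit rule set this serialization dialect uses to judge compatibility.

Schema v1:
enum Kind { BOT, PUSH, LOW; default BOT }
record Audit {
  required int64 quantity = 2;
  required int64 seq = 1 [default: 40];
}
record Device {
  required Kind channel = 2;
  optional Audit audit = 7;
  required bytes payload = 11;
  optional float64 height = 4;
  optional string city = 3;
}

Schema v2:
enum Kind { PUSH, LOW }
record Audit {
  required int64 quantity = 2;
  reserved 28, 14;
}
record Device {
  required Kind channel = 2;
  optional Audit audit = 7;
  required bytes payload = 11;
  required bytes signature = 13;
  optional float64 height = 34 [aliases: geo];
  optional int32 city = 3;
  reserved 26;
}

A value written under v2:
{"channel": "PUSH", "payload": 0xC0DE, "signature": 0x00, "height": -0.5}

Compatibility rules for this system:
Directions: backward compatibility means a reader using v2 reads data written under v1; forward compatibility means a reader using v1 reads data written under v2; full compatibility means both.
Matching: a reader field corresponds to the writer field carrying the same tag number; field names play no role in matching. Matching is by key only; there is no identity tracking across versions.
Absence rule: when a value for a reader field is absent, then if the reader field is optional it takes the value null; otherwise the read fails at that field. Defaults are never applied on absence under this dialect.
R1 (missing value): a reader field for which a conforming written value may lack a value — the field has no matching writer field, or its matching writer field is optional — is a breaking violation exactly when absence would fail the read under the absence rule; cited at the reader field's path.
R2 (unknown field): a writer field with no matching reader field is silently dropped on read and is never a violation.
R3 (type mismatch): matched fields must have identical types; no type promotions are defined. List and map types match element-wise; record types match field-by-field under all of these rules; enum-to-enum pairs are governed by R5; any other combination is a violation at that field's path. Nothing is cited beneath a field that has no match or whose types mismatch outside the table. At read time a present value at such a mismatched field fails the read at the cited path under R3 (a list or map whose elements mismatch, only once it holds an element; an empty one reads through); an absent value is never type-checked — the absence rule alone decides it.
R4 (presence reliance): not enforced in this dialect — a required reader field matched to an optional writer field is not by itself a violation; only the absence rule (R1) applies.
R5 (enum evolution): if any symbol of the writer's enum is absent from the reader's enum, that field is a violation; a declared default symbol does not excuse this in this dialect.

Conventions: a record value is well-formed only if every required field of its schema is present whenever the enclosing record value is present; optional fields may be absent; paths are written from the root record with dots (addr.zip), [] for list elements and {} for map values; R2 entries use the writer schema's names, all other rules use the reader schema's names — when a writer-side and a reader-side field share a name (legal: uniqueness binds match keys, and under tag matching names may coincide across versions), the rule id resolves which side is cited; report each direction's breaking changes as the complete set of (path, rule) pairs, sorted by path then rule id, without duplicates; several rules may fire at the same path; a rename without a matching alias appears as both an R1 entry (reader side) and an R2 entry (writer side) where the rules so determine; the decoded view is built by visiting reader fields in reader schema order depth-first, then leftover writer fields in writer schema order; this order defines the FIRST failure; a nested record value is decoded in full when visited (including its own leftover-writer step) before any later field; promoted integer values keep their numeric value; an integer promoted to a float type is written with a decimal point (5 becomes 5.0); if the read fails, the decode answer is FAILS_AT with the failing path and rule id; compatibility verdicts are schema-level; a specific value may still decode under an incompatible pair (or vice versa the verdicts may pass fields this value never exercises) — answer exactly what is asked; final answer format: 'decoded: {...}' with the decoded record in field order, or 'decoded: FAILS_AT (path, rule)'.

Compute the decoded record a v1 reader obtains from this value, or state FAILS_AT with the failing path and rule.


decoded: {"channel": "PUSH", "audit": null, "payload": 0xC0DE, "height": null, "city": null}

each type pair in Device: writer, then reader
decode (reader v1):
  channel := "PUSH"
  audit := null (not supplied -> null)
  payload := 0xC0DE
  height := null (not supplied -> null)
  city := null (not supplied -> null)
  writer signature: unmatched, discarded
  writer height: unmatched, discarded
  => decoded: {"channel": "PUSH", "audit": null, "payload": 0xC0DE, "height": null, "city": null}
the other Device changes do not affect what is asked:
  removed field seq from record Audit -> changes Device's schema-level verdicts only — the decode of this value is the same
  field city in record Device: type string changed to int32 -> changes Device's schema-level verdicts only — the decode of this value is the same
  added field signature to record Device: required bytes, tag 13 (in v2 it sits immediately before height) -> changes Device's schema-level verdicts only — the decode of this value is the same
  enum Kind (field channel in record Device): symbol BOT removed (it was the default; the default is cleared) -> changes Device's schema-level verdicts only — the decode of this value is the same


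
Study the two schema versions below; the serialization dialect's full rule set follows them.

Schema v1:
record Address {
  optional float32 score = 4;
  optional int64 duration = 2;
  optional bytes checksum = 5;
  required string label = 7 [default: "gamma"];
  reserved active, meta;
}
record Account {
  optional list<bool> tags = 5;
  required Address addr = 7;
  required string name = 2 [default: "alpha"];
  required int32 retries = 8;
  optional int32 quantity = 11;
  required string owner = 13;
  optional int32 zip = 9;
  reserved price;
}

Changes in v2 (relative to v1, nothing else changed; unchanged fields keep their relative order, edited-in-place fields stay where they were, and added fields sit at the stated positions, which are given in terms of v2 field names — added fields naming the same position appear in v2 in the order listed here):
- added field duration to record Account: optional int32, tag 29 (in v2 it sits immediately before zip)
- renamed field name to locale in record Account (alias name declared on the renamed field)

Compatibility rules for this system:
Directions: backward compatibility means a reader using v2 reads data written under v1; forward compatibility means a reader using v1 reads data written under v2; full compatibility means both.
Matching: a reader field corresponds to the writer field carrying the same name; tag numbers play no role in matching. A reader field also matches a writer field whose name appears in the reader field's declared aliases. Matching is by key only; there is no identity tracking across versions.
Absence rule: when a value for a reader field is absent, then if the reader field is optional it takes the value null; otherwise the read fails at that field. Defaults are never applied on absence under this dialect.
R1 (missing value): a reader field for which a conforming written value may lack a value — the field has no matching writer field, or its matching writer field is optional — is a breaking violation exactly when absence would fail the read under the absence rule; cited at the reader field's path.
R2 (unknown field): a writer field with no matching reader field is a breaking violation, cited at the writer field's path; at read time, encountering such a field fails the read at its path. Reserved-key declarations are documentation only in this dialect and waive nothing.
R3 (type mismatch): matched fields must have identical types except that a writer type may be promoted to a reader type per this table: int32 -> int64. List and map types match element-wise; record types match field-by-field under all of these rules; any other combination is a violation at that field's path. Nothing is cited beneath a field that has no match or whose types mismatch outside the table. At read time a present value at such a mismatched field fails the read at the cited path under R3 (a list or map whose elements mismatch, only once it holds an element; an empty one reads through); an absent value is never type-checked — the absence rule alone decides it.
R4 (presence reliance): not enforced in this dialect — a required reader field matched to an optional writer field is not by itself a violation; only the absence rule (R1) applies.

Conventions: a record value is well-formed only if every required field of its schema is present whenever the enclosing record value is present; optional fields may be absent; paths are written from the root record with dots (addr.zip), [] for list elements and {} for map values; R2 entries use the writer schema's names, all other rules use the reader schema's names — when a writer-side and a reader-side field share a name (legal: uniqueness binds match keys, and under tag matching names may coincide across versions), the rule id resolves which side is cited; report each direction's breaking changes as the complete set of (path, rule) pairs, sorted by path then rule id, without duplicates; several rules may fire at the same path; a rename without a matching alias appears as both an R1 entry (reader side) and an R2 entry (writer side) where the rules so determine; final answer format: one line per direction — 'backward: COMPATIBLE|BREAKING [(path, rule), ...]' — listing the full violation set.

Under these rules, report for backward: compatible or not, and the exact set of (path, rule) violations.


backward: COMPATIBLE []

the writer's type comes first in each Account pair
backward analysis of Account with v2 as reader and v1 as writer:
  writer optional, list<bool> -> list<bool>: reader tags maps from writer tags
  writer required, Address -> Address: reader addr maps from writer addr
  writer required, string -> string: reader locale maps from writer name
  writer required, int32 -> int32: reader retries maps from writer retries
  writer optional, int32 -> int32: reader quantity maps from writer quantity
  writer required, string -> string: reader owner maps from writer owner
  no writer field matches reader duration
  writer optional, int32 -> int32: reader zip maps from writer zip
  writer optional, float32 -> float32: reader addr.score maps from writer addr.score
  writer optional, int64 -> int64: reader addr.duration maps from writer addr.duration
  writer optional, bytes -> bytes: reader addr.checksum maps from writer addr.checksum
  writer required, string -> string: reader addr.label maps from writer addr.label
  nothing fires on Account: backward is COMPATIBLE
the other Account changes do not affect what is asked:
  added field duration to record Account: optional int32, tag 29 (in v2 it sits immediately before zip) -> its effect on Account is confined to the forward direction, not asked
  renamed field name to locale in record Account (alias name declared on the renamed field) -> its effect on Account is confined to the forward direction, not asked


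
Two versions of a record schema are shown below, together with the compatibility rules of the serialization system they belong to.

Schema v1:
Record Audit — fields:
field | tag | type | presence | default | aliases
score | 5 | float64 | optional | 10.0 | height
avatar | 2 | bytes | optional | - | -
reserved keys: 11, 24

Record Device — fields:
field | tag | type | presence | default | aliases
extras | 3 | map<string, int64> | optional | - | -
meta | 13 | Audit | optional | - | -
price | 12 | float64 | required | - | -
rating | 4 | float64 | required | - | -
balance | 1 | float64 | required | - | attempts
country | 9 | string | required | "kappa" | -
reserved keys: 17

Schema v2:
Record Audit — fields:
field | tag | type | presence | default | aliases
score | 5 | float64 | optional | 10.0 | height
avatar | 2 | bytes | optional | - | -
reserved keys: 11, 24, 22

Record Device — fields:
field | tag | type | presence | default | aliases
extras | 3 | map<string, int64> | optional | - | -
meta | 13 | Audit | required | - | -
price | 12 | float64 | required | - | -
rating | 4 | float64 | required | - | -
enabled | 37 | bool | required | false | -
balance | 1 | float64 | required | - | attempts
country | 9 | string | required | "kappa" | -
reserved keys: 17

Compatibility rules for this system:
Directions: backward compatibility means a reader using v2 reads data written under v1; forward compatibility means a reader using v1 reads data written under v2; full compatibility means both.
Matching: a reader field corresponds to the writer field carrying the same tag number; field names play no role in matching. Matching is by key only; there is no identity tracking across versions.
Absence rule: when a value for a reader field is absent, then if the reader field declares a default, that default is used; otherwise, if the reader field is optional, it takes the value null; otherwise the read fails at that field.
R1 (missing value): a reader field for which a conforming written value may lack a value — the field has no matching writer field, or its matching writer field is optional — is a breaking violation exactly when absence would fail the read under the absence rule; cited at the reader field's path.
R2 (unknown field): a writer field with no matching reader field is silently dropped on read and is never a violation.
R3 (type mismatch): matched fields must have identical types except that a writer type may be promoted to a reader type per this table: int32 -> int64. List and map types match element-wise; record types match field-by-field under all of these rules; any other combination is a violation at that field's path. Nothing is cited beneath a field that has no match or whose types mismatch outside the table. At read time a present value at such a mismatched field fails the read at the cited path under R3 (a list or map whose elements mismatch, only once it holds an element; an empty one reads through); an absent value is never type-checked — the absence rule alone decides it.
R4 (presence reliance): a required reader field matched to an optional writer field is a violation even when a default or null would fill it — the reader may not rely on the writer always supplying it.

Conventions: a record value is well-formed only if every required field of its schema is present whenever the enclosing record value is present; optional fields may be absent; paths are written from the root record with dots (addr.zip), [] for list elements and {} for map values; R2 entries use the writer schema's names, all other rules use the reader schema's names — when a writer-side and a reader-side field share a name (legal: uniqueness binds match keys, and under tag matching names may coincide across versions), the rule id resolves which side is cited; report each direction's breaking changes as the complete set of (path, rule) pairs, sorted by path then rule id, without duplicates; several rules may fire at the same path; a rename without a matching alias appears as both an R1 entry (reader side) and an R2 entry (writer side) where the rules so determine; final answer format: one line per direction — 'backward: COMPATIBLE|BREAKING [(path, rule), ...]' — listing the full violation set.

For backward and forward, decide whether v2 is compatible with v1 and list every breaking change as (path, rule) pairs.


backward: BREAKING [(meta, R1), (meta, R4)]; forward: COMPATIBLE []

each type pair in Device: writer, then reader
backward on Device — v2 reading data written by v1:
  extras: map<string, int64> -> map<string, int64>, writer optional; from extras
  meta: Audit -> Audit, writer optional; from meta
  price: float64 -> float64, writer required; from price
  rating: float64 -> float64, writer required; from rating
  no writer field matches reader enabled
  balance: float64 -> float64, writer required; from balance
  country: string -> string, writer required; from country
  meta.score: float64 -> float64, writer optional; from meta.score
  meta.avatar: bytes -> bytes, writer optional; from meta.avatar
  violation R1 at meta
  violation R4 at meta
  backward on Device therefore BREAKING (2)
forward on Device — v1 reading data written by v2:
  extras: map<string, int64> -> map<string, int64>, writer optional; from extras
  meta: Audit -> Audit, writer required; from meta
  price: float64 -> float64, writer required; from price
  rating: float64 -> float64, writer required; from rating
  balance: float64 -> float64, writer required; from balance
  country: string -> string, writer required; from country
  enabled (writer side), unknown to reader
  meta.score: float64 -> float64, writer optional; from meta.score
  meta.avatar: bytes -> bytes, writer optional; from meta.avatar
  => forward: COMPATIBLE


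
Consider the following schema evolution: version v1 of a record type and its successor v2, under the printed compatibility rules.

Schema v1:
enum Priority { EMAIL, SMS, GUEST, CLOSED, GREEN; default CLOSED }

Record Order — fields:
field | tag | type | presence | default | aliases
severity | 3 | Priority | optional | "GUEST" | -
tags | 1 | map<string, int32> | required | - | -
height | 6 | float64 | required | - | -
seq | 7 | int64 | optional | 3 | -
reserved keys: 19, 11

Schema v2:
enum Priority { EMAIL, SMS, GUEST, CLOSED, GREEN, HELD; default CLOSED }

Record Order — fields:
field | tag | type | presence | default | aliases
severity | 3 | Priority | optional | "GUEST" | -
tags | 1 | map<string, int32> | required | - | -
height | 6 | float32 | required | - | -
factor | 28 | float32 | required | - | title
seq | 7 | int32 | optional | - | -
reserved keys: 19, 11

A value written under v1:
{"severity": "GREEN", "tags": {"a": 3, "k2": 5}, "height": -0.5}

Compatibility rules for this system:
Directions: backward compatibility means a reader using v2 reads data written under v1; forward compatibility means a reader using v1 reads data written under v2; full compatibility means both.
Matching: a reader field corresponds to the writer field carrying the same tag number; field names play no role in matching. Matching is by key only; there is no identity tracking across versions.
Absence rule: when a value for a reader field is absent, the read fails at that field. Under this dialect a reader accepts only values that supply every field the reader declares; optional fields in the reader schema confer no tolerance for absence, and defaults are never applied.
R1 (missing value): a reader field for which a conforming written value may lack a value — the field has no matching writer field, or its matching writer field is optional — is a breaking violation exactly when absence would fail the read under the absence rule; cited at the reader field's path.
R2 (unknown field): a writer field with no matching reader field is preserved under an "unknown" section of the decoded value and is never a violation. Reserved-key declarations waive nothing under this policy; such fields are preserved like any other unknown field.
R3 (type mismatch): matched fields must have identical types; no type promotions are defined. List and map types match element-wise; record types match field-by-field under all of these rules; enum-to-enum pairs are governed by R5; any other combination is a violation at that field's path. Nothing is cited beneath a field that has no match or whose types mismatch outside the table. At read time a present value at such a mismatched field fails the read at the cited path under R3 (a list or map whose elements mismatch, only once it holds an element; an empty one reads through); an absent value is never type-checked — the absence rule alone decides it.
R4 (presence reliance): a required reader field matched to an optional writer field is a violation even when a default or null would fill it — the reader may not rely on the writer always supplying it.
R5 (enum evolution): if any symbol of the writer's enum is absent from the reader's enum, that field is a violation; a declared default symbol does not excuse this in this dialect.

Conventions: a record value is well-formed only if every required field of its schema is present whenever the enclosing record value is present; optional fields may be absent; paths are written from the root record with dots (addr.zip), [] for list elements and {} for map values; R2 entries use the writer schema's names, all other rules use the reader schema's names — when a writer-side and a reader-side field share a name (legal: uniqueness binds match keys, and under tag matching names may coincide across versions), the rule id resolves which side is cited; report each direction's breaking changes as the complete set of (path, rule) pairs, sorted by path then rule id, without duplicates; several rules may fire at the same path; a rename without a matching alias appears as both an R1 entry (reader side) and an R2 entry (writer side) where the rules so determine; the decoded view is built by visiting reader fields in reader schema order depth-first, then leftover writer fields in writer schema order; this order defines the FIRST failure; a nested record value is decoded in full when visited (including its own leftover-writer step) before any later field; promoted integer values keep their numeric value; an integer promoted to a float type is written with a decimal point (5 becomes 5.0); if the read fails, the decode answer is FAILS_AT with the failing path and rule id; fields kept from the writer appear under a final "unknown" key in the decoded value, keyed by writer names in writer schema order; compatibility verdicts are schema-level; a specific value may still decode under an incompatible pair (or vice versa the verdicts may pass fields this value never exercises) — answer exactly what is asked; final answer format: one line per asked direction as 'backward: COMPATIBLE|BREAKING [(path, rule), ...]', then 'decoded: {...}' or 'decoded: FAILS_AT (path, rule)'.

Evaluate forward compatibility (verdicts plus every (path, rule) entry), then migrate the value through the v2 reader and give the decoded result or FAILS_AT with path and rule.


the writer's type comes first in each Order pair
forward on Order — v1 reading data written by v2:
  severity <- severity (Priority -> Priority, writer optional)
  tags <- tags (map<string, int32> -> map<string, int32>, writer required)
  height <- height (float32 -> float64, writer required)
  seq <- seq (int32 -> int64, writer optional)
  writer factor: unknown to reader
  rule R3 violated at height
  rule R1 violated at seq
  rule R3 violated at seq
  rule R1 violated at severity
  rule R5 violated at severity
  forward on Order therefore BREAKING (5)
decoding the Order value with the v2 reader:
  severity := "GREEN"
  tags := {"a": 3, "k2": 5}
  read fails at height under R3
  => FAILS_AT (height, R3)
checking off the Order differences that do not matter here:
  added field factor to record Order: required float32, tag 28 (in v2 it sits immediately before seq) -> its effect on Order is confined to the backward direction, not asked

forward: BREAKING [(height, R3), (seq, R1), (seq, R3), (severity, R1), (severity, R5)]; decoded: FAILS_AT (height, R3)


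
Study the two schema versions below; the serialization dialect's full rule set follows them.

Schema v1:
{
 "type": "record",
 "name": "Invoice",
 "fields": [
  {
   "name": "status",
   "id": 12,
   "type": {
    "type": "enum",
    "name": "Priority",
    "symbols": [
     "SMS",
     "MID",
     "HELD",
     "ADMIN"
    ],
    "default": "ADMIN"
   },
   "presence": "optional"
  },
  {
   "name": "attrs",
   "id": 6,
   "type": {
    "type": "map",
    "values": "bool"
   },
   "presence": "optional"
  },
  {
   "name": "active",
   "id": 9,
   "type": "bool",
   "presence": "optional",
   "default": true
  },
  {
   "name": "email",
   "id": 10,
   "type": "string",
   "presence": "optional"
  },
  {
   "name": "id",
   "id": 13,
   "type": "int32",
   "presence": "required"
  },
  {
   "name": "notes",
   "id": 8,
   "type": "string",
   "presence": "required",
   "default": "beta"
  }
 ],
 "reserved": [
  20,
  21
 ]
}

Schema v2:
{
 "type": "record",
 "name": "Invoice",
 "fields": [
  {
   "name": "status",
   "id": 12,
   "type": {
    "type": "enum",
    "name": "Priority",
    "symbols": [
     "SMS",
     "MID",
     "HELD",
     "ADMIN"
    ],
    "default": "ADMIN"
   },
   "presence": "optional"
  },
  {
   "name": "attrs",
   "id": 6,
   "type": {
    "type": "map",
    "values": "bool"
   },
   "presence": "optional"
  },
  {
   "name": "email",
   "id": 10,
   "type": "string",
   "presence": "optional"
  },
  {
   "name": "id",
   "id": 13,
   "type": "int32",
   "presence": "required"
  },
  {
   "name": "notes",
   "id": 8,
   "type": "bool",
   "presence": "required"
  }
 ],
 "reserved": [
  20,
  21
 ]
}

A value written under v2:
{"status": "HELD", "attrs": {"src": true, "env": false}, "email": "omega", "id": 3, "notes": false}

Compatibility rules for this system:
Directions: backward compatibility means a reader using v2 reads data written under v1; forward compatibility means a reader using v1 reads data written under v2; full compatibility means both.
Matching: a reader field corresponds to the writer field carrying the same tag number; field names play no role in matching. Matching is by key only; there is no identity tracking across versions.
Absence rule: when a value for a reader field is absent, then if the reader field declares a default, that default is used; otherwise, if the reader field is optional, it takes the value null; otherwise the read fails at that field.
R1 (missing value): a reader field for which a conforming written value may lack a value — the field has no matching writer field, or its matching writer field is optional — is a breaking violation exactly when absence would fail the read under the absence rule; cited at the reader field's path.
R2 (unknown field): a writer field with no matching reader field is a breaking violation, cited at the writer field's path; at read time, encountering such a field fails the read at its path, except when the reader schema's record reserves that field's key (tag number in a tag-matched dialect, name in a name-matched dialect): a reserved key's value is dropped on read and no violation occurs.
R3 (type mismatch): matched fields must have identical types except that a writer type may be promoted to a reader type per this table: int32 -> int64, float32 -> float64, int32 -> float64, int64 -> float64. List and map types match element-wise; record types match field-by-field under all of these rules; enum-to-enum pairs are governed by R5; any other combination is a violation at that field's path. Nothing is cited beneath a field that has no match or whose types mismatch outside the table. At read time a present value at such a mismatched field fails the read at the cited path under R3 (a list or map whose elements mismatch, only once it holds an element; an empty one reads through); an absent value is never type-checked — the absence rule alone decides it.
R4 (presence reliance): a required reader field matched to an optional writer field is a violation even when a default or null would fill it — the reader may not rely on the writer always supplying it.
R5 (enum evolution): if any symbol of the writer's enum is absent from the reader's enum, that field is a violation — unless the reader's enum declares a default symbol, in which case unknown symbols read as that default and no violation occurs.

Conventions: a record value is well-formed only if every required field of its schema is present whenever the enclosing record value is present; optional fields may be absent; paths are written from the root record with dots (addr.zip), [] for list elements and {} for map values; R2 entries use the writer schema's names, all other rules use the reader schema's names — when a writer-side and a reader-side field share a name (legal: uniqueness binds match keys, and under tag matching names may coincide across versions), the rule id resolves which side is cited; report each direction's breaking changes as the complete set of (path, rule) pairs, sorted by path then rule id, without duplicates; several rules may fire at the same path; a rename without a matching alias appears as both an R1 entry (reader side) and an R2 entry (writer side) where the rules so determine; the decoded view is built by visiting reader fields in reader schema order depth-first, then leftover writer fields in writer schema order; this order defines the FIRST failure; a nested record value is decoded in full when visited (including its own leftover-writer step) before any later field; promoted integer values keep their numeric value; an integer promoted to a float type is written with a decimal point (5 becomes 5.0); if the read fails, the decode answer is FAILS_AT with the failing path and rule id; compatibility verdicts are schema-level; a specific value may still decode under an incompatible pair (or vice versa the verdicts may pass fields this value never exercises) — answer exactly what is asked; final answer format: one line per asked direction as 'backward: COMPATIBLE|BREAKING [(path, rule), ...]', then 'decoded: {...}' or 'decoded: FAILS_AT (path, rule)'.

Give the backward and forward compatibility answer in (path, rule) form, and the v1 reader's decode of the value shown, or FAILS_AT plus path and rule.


backward: BREAKING [(active, R2), (notes, R3)]; forward: BREAKING [(notes, R3)]; decoded: FAILS_AT (notes, R3)

the writer's type comes first in each Invoice pair
backward analysis of Invoice with v2 as reader and v1 as writer:
  writer optional, Priority -> Priority: reader status maps from writer status
  writer optional, map<string, bool> -> map<string, bool>: reader attrs maps from writer attrs
  writer optional, string -> string: reader email maps from writer email
  writer required, int32 -> int32: reader id maps from writer id
  writer required, string -> bool: reader notes maps from writer notes
  writer field active has no reader counterpart
  violation R2 at active
  violation R3 at notes
  => backward: BREAKING (2)
forward analysis of Invoice with v1 as reader and v2 as writer:
  writer optional, Priority -> Priority: reader status maps from writer status
  writer optional, map<string, bool> -> map<string, bool>: reader attrs maps from writer attrs
  active: no writer match
  writer optional, string -> string: reader email maps from writer email
  writer required, int32 -> int32: reader id maps from writer id
  writer required, bool -> string: reader notes maps from writer notes
  violation R3 at notes
  => forward: BREAKING (1)
decode walk for Invoice under reader schema v1:
  status := "HELD"
  attrs := {"src": true, "env": false}
  active := true (missing; default applied)
  email := "omega"
  id := 3
  read fails at notes under R3
  => FAILS_AT (notes, R3)


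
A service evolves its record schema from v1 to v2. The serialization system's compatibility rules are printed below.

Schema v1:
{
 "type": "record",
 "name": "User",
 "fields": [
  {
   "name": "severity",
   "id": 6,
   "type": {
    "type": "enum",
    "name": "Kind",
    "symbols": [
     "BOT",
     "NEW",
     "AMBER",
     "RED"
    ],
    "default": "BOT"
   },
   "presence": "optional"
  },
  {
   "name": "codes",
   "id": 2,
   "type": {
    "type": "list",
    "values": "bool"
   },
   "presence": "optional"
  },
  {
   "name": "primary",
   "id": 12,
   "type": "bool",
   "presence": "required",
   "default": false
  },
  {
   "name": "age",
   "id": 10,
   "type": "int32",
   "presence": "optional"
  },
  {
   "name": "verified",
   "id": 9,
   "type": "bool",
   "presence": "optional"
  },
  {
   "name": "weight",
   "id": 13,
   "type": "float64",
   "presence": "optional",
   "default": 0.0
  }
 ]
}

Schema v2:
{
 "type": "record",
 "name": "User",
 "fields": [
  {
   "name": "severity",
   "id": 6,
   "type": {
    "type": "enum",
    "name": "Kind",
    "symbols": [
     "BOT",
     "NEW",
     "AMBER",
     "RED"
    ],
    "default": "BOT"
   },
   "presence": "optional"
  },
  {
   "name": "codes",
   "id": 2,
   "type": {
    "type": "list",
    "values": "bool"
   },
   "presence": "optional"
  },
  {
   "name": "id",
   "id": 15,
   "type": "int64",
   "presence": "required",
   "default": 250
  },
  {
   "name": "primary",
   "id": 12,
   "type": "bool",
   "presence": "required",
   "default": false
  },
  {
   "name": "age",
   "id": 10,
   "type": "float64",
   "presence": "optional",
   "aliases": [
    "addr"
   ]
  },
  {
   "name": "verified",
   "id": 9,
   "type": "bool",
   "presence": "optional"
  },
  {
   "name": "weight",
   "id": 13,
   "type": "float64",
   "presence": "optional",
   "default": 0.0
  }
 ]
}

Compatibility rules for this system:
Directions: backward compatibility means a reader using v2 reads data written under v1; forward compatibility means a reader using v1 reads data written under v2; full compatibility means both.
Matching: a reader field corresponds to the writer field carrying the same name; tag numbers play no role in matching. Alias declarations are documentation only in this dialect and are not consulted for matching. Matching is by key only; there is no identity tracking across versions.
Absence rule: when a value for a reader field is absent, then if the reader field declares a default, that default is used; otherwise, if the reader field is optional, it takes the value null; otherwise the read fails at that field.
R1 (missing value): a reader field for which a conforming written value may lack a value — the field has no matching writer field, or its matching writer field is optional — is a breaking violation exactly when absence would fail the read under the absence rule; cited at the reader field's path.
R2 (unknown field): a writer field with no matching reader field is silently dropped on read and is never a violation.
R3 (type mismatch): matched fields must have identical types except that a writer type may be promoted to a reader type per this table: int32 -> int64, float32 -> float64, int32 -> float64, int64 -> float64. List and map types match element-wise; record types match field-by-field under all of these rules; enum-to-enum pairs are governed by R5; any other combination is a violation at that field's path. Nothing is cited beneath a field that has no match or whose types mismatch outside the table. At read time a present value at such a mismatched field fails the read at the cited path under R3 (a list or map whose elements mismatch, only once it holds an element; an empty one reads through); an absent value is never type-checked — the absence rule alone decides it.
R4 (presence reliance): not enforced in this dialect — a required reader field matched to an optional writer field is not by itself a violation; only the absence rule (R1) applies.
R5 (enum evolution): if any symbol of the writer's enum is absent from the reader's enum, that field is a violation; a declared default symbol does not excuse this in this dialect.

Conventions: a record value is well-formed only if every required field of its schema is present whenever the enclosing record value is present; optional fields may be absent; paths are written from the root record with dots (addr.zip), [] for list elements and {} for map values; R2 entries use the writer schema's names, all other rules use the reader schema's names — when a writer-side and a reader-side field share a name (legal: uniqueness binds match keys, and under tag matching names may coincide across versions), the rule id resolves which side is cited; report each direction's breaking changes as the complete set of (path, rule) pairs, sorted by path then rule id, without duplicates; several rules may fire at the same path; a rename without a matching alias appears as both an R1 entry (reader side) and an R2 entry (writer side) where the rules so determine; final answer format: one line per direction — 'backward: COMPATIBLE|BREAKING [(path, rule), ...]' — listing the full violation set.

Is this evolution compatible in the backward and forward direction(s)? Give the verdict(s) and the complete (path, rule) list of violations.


backward: COMPATIBLE []; forward: BREAKING [(age, R3)]

arrows below run writer -> reader for User
backward pass over User, reader schema v2, writer schema v1:
  severity: paired with writer severity (Kind -> Kind; writer optional)
  codes: paired with writer codes (list<bool> -> list<bool>; writer optional)
  no writer field matches reader id
  primary: paired with writer primary (bool -> bool; writer required)
  age: paired with writer age (int32 -> float64; writer optional)
  verified: paired with writer verified (bool -> bool; writer optional)
  weight: paired with writer weight (float64 -> float64; writer optional)
  => no violations; backward on User: COMPATIBLE
forward pass over User, reader schema v1, writer schema v2:
  severity: paired with writer severity (Kind -> Kind; writer optional)
  codes: paired with writer codes (list<bool> -> list<bool>; writer optional)
  primary: paired with writer primary (bool -> bool; writer required)
  age: paired with writer age (float64 -> int32; writer optional)
  verified: paired with writer verified (bool -> bool; writer optional)
  weight: paired with writer weight (float64 -> float64; writer optional)
  writer field id has no reader counterpart
  breaking: (age, R3)
  => forward verdict for User: BREAKING, 1 violation(s)


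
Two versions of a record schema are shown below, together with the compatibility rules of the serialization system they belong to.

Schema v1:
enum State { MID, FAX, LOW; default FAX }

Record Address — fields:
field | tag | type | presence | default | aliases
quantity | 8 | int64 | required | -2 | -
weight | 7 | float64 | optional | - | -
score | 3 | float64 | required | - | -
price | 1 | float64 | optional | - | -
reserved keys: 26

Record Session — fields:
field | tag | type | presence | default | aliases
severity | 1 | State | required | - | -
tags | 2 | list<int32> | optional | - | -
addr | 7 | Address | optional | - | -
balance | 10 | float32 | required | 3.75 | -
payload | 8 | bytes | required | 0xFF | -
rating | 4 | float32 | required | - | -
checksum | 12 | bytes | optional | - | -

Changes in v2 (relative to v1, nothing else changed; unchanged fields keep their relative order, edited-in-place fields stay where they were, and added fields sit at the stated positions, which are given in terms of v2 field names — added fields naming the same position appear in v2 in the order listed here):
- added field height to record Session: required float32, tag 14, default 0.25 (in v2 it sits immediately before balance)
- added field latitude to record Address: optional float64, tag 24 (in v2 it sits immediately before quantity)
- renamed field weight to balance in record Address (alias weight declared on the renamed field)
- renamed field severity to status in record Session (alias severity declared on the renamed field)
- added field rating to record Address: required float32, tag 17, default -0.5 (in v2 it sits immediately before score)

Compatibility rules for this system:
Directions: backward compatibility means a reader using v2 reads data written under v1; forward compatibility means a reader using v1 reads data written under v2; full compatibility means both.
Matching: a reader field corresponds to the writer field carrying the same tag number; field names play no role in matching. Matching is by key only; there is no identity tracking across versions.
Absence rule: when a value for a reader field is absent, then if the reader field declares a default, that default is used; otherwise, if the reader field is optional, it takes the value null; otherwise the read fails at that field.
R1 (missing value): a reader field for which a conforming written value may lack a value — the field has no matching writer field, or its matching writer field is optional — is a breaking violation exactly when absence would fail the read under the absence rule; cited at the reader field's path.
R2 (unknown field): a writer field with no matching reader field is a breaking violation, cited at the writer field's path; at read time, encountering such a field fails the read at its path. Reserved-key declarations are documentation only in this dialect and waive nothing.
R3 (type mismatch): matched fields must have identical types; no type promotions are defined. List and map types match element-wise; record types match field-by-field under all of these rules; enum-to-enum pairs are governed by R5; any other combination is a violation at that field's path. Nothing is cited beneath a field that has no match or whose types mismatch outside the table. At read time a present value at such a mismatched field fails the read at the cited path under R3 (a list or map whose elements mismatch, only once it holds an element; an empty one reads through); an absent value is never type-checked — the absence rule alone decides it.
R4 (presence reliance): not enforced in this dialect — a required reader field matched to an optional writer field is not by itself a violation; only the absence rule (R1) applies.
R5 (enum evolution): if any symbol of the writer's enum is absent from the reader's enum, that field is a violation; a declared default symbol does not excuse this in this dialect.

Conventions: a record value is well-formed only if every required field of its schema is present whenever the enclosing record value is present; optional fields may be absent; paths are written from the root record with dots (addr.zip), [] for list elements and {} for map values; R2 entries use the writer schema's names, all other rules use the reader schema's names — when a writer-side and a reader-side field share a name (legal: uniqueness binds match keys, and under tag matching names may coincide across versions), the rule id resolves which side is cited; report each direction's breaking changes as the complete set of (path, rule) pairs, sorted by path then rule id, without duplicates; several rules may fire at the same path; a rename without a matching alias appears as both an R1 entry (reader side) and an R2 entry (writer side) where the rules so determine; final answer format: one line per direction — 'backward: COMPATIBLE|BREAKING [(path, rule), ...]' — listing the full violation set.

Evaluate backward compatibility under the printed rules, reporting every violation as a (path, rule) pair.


backward: COMPATIBLE []

the writer's type comes first in each Session pair
checking backward for Session: reader v2 against writer v1:
  status: State -> State, writer required; from severity
  tags: list<int32> -> list<int32>, writer optional; from tags
  addr: Address -> Address, writer optional; from addr
  height: no writer match
  balance: float32 -> float32, writer required; from balance
  payload: bytes -> bytes, writer required; from payload
  rating: float32 -> float32, writer required; from rating
  checksum: bytes -> bytes, writer optional; from checksum
  addr.latitude: no writer match
  addr.quantity: int64 -> int64, writer required; from addr.quantity
  addr.balance: float64 -> float64, writer optional; from addr.weight
  addr.rating: no writer match
  addr.score: float64 -> float64, writer required; from addr.score
  addr.price: float64 -> float64, writer optional; from addr.price
  => backward verdict for Session: COMPATIBLE, no violations
the other Session changes do not affect what is asked:
  added field height to record Session: required float32, tag 14, default 0.25 (in v2 it sits immediately before balance) -> affects forward compatibility only, which is not asked
  added field rating to record Address: required float32, tag 17, default -0.5 (in v2 it sits immediately before score) -> affects forward compatibility only, which is not asked
  renamed field weight to balance in record Address (alias weight declared on the renamed field) -> inert for the asked Session verdict: nothing fires
  renamed field severity to status in record Session (alias severity declared on the renamed field) -> inert for the asked Session verdict: nothing fires
  added field latitude to record Address: optional float64, tag 24 (in v2 it sits immediately before quantity) -> affects forward compatibility only, which is not asked
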